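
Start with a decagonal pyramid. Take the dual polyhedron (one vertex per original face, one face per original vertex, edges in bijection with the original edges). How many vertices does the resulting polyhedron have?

The base solid has V = 11, E = 20, F = 11.
The dual swaps V and F and preserves E: V′ = F = 11, E′ = E = 20, F′ = V = 11.

11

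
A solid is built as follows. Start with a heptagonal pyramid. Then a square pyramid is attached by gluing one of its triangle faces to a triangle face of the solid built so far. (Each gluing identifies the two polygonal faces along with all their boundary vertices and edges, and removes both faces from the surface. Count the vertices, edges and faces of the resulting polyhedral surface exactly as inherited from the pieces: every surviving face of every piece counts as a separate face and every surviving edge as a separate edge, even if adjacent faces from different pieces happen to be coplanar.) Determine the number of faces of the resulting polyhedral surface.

A heptagonal pyramid: V=8, E=14, F=8.
Attach a square pyramid (V=5, E=8, F=5) along a 3-gon: merge 3 vertices and 3 edges, delete both glued faces → V=10, E=19, F=11.
Check: V − E + F = 10 − 19 + 11 = 2.

11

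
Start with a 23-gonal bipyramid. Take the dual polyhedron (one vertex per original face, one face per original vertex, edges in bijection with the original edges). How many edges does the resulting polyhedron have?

The base solid has V = 25, E = 69, F = 46.
The dual swaps V and F and preserves E: V′ = F = 46, E′ = E = 69, F′ = V = 25.

69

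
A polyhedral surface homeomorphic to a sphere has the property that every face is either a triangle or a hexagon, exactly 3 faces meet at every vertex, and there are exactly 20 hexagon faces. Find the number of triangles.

Let x be the number of triangles; then F = 20 + x.
Edge–face incidences: 2E = 6·20 + 3·x = 120 + 3x.
Every vertex has degree 3, so 3V = 2E.
Euler: V − E + F = 2 ⇒ (2E)/3 − E + (20 + x) = 2.
Multiply by 6: 2·(2E) − 3·(2E) + 6·(20 + x) = 12, i.e. 120 + 6x − (120 + 3x) = 12.
Collecting terms: 3x = 12, so x = 4.
Then 2E = 120 + 3·4 = 132, so E = 66, V = 2E/3 = 44, F = 20 + 4 = 24.

4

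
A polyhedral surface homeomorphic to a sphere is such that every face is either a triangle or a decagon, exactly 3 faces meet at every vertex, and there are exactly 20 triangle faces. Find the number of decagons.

12

Let x be the number of decagons; then F = 20 + x.
Edge–face incidences: 2E = 3·20 + 10·x = 60 + 10x.
Every vertex has degree 3, so 3V = 2E.
Euler: V − E + F = 2 ⇒ (2E)/3 − E + (20 + x) = 2.
Multiply by 6: 2·(2E) − 3·(2E) + 6·(20 + x) = 12, i.e. 120 + 6x − (60 + 10x) = 12.
Collecting terms: −4x + 60 = 12, so −4x = −48, so x = 12.
Then 2E = 60 + 10·12 = 180, so E = 90, V = 2E/3 = 60, F = 20 + 12 = 32.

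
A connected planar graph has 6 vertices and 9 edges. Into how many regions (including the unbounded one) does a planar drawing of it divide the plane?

5

Euler's formula for a connected plane graph: V − E + F = 2, so F = 2 − 6 + 9 = 5.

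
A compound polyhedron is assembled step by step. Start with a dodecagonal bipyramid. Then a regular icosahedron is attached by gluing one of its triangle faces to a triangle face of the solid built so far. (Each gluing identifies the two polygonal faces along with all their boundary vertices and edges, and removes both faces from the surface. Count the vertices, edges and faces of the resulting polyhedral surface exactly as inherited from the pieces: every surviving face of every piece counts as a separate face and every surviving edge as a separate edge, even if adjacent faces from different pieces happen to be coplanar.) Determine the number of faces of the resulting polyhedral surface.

42

A dodecagonal bipyramid: V=14, E=36, F=24.
Attach a regular icosahedron (V=12, E=30, F=20) along a 3-gon: merge 3 vertices and 3 edges, delete both glued faces → V=23, E=63, F=42.
Check: V − E + F = 23 − 63 + 42 = 2.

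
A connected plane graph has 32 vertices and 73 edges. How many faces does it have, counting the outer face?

43

Euler's formula for a connected plane graph: V − E + F = 2, so F = 2 − 32 + 73 = 43.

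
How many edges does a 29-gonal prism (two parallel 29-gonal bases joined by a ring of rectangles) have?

A prism on an n-gon has two n-gon bases and n rectangular sides: V = 2·29 = 58, E = 3·29 = 87, F = 29 + 2 = 31.

87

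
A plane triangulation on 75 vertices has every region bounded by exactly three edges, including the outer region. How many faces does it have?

146

In a plane triangulation 3F = 2E and V − E + F = 2, so F = 2V − 4 = 2·75 − 4 = 146.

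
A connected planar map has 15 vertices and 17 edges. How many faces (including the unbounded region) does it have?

Euler's formula for a connected plane graph: V − E + F = 2, so F = 2 − 15 + 17 = 4.

4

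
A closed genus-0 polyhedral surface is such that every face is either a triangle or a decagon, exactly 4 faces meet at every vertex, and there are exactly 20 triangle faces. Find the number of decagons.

Let x be the number of decagons; then F = 20 + x.
Edge–face incidences: 2E = 3·20 + 10·x = 60 + 10x.
Every vertex has degree 4, so 4V = 2E.
Euler: V − E + F = 2 ⇒ (2E)/4 − E + (20 + x) = 2.
Multiply by 8: 2·(2E) − 4·(2E) + 8·(20 + x) = 16, i.e. 160 + 8x − 2·(60 + 10x) = 16.
Collecting terms: −12x + 40 = 16, so −12x = −24, so x = 2.
Then 2E = 60 + 10·2 = 80, so E = 40, V = 2E/4 = 20, F = 20 + 2 = 22.

2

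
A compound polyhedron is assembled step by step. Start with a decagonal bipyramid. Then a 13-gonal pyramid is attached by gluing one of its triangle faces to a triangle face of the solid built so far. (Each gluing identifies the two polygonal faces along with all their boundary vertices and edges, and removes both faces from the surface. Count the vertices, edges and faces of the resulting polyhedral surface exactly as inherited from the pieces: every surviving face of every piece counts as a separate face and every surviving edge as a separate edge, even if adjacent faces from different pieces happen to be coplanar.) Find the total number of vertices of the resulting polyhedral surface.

A decagonal bipyramid: V=12, E=30, F=20.
Attach a 13-gonal pyramid (V=14, E=26, F=14) along a 3-gon: merge 3 vertices and 3 edges, delete both glued faces → V=23, E=53, F=32.
Check: V − E + F = 23 − 53 + 32 = 2.

23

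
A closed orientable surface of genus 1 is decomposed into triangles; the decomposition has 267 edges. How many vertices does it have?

χ = 2 − 2·1 = 0, and every face is a triangle so 3F = 2E.
F = 2E/3 = 178. Then V = 0 + E − F = 0 + 267 − 178 = 89.

89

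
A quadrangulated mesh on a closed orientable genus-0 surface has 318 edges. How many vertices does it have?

161

χ = 2 − 2·0 = 2, and every face is a square so 4F = 2E.
F = 2E/4 = 159. Then V = 2 + E − F = 2 + 318 − 159 = 161.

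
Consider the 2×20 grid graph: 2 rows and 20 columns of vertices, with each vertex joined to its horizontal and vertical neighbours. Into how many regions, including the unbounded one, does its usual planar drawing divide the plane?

20

The grid has V = 2·20 = 40 vertices and E = 2·19 + 20·1 = 58 edges.
F = 2 − V + E = 2 − 40 + 58 = 20.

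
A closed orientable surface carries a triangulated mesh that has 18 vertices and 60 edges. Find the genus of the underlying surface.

Every face is a triangle and each edge borders two faces, so 3F = 2·60, giving F = 40.
χ = V − E + F = 18 − 60 + 40 = -2.
For a closed orientable surface χ = 2 − 2g, so g = (2 − (-2))/2 = 2.

2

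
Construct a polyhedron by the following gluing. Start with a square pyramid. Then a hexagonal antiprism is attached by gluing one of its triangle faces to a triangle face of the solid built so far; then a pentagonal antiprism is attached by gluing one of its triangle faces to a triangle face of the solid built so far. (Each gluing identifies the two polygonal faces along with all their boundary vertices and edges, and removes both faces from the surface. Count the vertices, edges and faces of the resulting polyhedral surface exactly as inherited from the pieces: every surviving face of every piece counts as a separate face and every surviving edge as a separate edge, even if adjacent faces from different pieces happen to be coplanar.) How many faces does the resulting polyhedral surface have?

A square pyramid: V=5, E=8, F=5.
Attach a hexagonal antiprism (V=12, E=24, F=14) along a 3-gon: merge 3 vertices and 3 edges, delete both glued faces → V=14, E=29, F=17.
Attach a pentagonal antiprism (V=10, E=20, F=12) along a 3-gon: merge 3 vertices and 3 edges, delete both glued faces → V=21, E=46, F=27.
Check: V − E + F = 21 − 46 + 27 = 2.

27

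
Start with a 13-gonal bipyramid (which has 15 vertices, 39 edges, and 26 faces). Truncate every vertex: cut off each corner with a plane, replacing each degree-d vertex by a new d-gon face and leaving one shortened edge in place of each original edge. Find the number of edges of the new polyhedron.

Truncation replaces each original edge-end by a new vertex, so V′ = 2E = 78.
Each original edge survives, and each old vertex of degree d contributes d new edges; summing degrees gives Σd = 2E, so E′ = E + 2E = 3E = 117.
Each original face survives and each original vertex becomes one new face: F′ = F + V = 41.

117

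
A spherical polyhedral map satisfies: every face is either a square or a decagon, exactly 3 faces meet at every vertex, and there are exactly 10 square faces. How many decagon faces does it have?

2

Let x be the number of decagons; then F = 10 + x.
Edge–face incidences: 2E = 4·10 + 10·x = 40 + 10x.
Every vertex has degree 3, so 3V = 2E.
Euler: V − E + F = 2 ⇒ (2E)/3 − E + (10 + x) = 2.
Multiply by 6: 2·(2E) − 3·(2E) + 6·(10 + x) = 12, i.e. 60 + 6x − (40 + 10x) = 12.
Collecting terms: −4x + 20 = 12, so −4x = −8, so x = 2.
Then 2E = 40 + 10·2 = 60, so E = 30, V = 2E/3 = 20, F = 10 + 2 = 12.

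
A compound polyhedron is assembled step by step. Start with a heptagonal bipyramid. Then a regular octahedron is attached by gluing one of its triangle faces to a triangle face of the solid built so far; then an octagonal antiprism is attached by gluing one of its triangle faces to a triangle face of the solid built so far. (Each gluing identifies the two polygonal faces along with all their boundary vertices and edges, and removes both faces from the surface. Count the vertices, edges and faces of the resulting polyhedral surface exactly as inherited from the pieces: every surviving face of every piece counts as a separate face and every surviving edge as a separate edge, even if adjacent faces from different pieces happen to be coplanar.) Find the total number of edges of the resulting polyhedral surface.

A heptagonal bipyramid: V=9, E=21, F=14.
Attach a regular octahedron (V=6, E=12, F=8) along a 3-gon: merge 3 vertices and 3 edges, delete both glued faces → V=12, E=30, F=20.
Attach an octagonal antiprism (V=16, E=32, F=18) along a 3-gon: merge 3 vertices and 3 edges, delete both glued faces → V=25, E=59, F=36.
Check: V − E + F = 25 − 59 + 36 = 2.

59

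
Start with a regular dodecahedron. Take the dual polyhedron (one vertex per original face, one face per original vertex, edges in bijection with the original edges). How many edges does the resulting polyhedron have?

The base solid has V = 20, E = 30, F = 12.
The dual swaps V and F and preserves E: V′ = F = 12, E′ = E = 30, F′ = V = 20.

30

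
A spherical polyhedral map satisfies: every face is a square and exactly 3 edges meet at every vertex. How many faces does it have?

6

Each face has 4 edges and each edge borders two faces, so 2E = 4F.
Each vertex has degree 3, so 3V = 2E and hence V = 4F/3.
Euler: V − E + F = 2 ⇒ (4F/3) − (4F/2) + F = 2.
Multiply by 6: (8 − 12 + 6)F = 12, i.e. 2F = 12.
So F = 6, E = 4·6/2 = 12, V = 4·6/3 = 8.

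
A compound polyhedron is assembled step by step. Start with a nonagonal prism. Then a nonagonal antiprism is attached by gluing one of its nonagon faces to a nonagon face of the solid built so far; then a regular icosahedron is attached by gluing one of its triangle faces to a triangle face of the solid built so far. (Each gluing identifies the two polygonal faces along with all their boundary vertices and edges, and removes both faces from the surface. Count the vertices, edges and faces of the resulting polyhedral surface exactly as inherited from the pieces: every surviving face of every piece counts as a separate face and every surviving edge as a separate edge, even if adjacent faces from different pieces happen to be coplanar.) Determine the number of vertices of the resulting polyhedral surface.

A nonagonal prism: V=18, E=27, F=11.
Attach a nonagonal antiprism (V=18, E=36, F=20) along a 9-gon: merge 9 vertices and 9 edges, delete both glued faces → V=27, E=54, F=29.
Attach a regular icosahedron (V=12, E=30, F=20) along a 3-gon: merge 3 vertices and 3 edges, delete both glued faces → V=36, E=81, F=47.
Check: V − E + F = 36 − 81 + 47 = 2.

36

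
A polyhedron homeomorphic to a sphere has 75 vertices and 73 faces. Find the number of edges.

Here V − E + F = 2.
E = V + F − (2) = 75 + 73 − (2) = 146.

146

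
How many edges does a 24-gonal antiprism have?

An antiprism on an n-gon has two n-gon caps and 2n triangles: V = 2·24 = 48, E = 4·24 = 96, F = 2·24 + 2 = 50.

96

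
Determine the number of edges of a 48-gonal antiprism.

An antiprism on an n-gon has two n-gon caps and 2n triangles: V = 2·48 = 96, E = 4·48 = 192, F = 2·48 + 2 = 98.
Check: V − E + F = 96 − 192 + 98 = 2.

192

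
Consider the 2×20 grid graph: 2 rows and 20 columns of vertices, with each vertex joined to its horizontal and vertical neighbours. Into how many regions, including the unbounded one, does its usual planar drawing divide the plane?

20

The grid has V = 2·20 = 40 vertices and E = 2·19 + 20·1 = 58 edges.
F = 2 − V + E = 2 − 40 + 58 = 20.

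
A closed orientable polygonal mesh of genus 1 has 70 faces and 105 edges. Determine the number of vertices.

For a closed orientable surface of genus 1, χ = 2 − 2·1 = 0.
V = 0 + E − F = 0 + 105 − 70 = 35.

35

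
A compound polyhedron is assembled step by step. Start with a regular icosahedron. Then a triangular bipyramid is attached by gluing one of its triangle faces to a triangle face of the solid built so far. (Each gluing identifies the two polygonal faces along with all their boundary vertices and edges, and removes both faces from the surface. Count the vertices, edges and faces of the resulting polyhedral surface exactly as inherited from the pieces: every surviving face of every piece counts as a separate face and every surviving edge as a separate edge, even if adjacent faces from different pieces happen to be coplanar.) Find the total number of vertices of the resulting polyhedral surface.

A regular icosahedron: V=12, E=30, F=20.
Attach a triangular bipyramid (V=5, E=9, F=6) along a 3-gon: merge 3 vertices and 3 edges, delete both glued faces → V=14, E=36, F=24.
Check: V − E + F = 14 − 36 + 24 = 2.

14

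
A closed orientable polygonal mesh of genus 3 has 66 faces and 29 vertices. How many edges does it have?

For a closed orientable surface of genus 3, χ = 2 − 2·3 = -4.
E = V + F − (-4) = 29 + 66 − (-4) = 99.

99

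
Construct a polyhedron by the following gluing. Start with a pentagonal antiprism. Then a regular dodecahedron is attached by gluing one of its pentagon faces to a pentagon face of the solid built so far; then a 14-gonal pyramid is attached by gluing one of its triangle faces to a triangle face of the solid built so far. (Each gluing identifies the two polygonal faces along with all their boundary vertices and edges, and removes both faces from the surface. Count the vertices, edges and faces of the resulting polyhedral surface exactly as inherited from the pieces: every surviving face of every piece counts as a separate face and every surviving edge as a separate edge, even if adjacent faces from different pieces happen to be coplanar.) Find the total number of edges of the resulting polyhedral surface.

A pentagonal antiprism: V=10, E=20, F=12.
Attach a regular dodecahedron (V=20, E=30, F=12) along a 5-gon: merge 5 vertices and 5 edges, delete both glued faces → V=25, E=45, F=22.
Attach a 14-gonal pyramid (V=15, E=28, F=15) along a 3-gon: merge 3 vertices and 3 edges, delete both glued faces → V=37, E=70, F=35.
Check: V − E + F = 37 − 70 + 35 = 2.

70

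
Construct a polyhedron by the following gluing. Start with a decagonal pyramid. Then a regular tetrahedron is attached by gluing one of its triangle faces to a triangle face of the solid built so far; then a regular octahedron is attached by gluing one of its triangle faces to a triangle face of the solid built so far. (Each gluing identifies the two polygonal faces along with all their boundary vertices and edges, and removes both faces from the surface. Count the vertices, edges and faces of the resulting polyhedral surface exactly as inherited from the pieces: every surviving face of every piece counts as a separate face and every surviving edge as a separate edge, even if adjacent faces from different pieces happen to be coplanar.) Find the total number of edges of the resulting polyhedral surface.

32

A decagonal pyramid: V=11, E=20, F=11.
Attach a regular tetrahedron (V=4, E=6, F=4) along a 3-gon: merge 3 vertices and 3 edges, delete both glued faces → V=12, E=23, F=13.
Attach a regular octahedron (V=6, E=12, F=8) along a 3-gon: merge 3 vertices and 3 edges, delete both glued faces → V=15, E=32, F=19.
Check: V − E + F = 15 − 32 + 19 = 2.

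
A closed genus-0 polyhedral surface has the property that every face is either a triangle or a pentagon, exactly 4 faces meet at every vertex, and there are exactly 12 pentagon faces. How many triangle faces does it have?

20

Let x be the number of triangles; then F = 12 + x.
Edge–face incidences: 2E = 5·12 + 3·x = 60 + 3x.
Every vertex has degree 4, so 4V = 2E.
Euler: V − E + F = 2 ⇒ (2E)/4 − E + (12 + x) = 2.
Multiply by 8: 2·(2E) − 4·(2E) + 8·(12 + x) = 16, i.e. 96 + 8x − 2·(60 + 3x) = 16.
Collecting terms: 2x − 24 = 16, so 2x = 40, so x = 20.
Then 2E = 60 + 3·20 = 120, so E = 60, V = 2E/4 = 30, F = 12 + 20 = 32.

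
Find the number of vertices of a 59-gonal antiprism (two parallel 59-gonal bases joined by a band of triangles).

118

An antiprism on an n-gon has two n-gon caps and 2n triangles: V = 2·59 = 118, E = 4·59 = 236, F = 2·59 + 2 = 120.
Check: V − E + F = 118 − 236 + 120 = 2.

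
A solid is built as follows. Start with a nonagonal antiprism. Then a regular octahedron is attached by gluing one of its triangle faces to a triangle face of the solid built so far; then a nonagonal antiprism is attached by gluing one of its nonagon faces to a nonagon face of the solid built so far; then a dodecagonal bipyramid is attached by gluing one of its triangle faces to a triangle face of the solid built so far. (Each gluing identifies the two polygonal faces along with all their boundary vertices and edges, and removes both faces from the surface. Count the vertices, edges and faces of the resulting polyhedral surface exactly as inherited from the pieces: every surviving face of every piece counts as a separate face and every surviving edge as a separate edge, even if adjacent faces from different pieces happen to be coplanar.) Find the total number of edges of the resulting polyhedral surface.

A nonagonal antiprism: V=18, E=36, F=20.
Attach a regular octahedron (V=6, E=12, F=8) along a 3-gon: merge 3 vertices and 3 edges, delete both glued faces → V=21, E=45, F=26.
Attach a nonagonal antiprism (V=18, E=36, F=20) along a 9-gon: merge 9 vertices and 9 edges, delete both glued faces → V=30, E=72, F=44.
Attach a dodecagonal bipyramid (V=14, E=36, F=24) along a 3-gon: merge 3 vertices and 3 edges, delete both glued faces → V=41, E=105, F=66.
Check: V − E + F = 41 − 105 + 66 = 2.

105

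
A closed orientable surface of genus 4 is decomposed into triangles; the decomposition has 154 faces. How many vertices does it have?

χ = 2 − 2·4 = -6, and every face is a triangle so 3F = 2E.
E = 3·154/2 = 231. Then V = -6 + E − F = -6 + 231 − 154 = 71.

71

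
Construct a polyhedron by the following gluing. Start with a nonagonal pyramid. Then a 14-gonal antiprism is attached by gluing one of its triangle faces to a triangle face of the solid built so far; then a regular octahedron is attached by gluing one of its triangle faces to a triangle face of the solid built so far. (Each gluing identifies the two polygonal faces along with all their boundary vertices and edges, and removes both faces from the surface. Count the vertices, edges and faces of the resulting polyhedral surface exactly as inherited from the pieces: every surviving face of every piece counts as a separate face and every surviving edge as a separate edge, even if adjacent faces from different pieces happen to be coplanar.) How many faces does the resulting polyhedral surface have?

A nonagonal pyramid: V=10, E=18, F=10.
Attach a 14-gonal antiprism (V=28, E=56, F=30) along a 3-gon: merge 3 vertices and 3 edges, delete both glued faces → V=35, E=71, F=38.
Attach a regular octahedron (V=6, E=12, F=8) along a 3-gon: merge 3 vertices and 3 edges, delete both glued faces → V=38, E=80, F=44.
Check: V − E + F = 38 − 80 + 44 = 2.

44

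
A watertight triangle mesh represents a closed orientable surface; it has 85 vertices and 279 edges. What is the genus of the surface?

5

Every face is a triangle and each edge borders two faces, so 3F = 2·279, giving F = 186.
χ = V − E + F = 85 − 279 + 186 = -8.
For a closed orientable surface χ = 2 − 2g, so g = (2 − (-8))/2 = 5.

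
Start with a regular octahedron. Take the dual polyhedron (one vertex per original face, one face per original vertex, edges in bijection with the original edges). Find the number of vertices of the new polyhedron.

The base solid has V = 6, E = 12, F = 8.
The dual swaps V and F and preserves E: V′ = F = 8, E′ = E = 12, F′ = V = 6.

8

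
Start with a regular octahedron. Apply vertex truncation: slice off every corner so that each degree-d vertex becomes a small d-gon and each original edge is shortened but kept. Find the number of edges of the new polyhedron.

36

The base solid has V = 6, E = 12, F = 8.
Truncation replaces each original edge-end by a new vertex, so V′ = 2E = 24.
Each original edge survives, and each old vertex of degree d contributes d new edges; summing degrees gives Σd = 2E, so E′ = E + 2E = 3E = 36.
Each original face survives and each original vertex becomes one new face: F′ = F + V = 14.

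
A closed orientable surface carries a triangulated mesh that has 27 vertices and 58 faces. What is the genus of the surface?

Every face is a triangle, so 2E = 3·58 = 174, giving E = 87.
χ = V − E + F = 27 − 87 + 58 = -2.
For a closed orientable surface χ = 2 − 2g, so g = (2 − (-2))/2 = 2.

2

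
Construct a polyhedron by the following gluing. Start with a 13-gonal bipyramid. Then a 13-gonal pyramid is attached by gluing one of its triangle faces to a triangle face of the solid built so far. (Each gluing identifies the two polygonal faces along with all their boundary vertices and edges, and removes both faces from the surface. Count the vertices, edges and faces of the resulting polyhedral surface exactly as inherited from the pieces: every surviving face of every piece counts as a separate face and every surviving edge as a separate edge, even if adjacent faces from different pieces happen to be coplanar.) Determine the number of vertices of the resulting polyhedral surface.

26

A 13-gonal bipyramid: V=15, E=39, F=26.
Attach a 13-gonal pyramid (V=14, E=26, F=14) along a 3-gon: merge 3 vertices and 3 edges, delete both glued faces → V=26, E=62, F=38.
Check: V − E + F = 26 − 62 + 38 = 2.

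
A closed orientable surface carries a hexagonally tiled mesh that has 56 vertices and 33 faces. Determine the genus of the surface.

6

Every face is a hexagon, so 2E = 6·33 = 198, giving E = 99.
χ = V − E + F = 56 − 99 + 33 = -10.
For a closed orientable surface χ = 2 − 2g, so g = (2 − (-10))/2 = 6.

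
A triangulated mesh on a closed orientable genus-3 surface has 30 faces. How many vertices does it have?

11

χ = 2 − 2·3 = -4, and every face is a triangle so 3F = 2E.
E = 3·30/2 = 45. Then V = -4 + E − F = -4 + 45 − 30 = 11.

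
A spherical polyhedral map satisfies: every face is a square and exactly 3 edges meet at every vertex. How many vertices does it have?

8

Each face has 4 edges and each edge borders two faces, so 2E = 4F.
Each vertex has degree 3, so 3V = 2E and hence V = 4F/3.
Euler: V − E + F = 2 ⇒ (4F/3) − (4F/2) + F = 2.
Multiply by 6: (8 − 12 + 6)F = 12, i.e. 2F = 12.
So F = 6, E = 4·6/2 = 12, V = 4·6/3 = 8.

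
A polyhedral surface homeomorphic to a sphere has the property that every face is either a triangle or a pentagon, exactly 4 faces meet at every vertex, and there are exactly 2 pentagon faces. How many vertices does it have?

10

Let x be the number of triangles; then F = 2 + x.
Edge–face incidences: 2E = 5·2 + 3·x = 10 + 3x.
Every vertex has degree 4, so 4V = 2E.
Euler: V − E + F = 2 ⇒ (2E)/4 − E + (2 + x) = 2.
Multiply by 8: 2·(2E) − 4·(2E) + 8·(2 + x) = 16, i.e. 16 + 8x − 2·(10 + 3x) = 16.
Collecting terms: 2x − 4 = 16, so 2x = 20, so x = 10.
Then 2E = 10 + 3·10 = 40, so E = 20, V = 2E/4 = 10, F = 2 + 10 = 12.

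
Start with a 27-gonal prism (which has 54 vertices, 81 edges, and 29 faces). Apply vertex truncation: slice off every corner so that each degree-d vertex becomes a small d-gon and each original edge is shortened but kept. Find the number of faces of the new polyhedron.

Truncation replaces each original edge-end by a new vertex, so V′ = 2E = 162.
Each original edge survives, and each old vertex of degree d contributes d new edges; summing degrees gives Σd = 2E, so E′ = E + 2E = 3E = 243.
Each original face survives and each original vertex becomes one new face: F′ = F + V = 83.

83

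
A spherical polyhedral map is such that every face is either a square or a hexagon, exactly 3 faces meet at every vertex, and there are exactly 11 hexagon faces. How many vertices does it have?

Let x be the number of squares; then F = 11 + x.
Edge–face incidences: 2E = 6·11 + 4·x = 66 + 4x.
Every vertex has degree 3, so 3V = 2E.
Euler: V − E + F = 2 ⇒ (2E)/3 − E + (11 + x) = 2.
Multiply by 6: 2·(2E) − 3·(2E) + 6·(11 + x) = 12, i.e. 66 + 6x − (66 + 4x) = 12.
Collecting terms: 2x = 12, so x = 6.
Then 2E = 66 + 4·6 = 90, so E = 45, V = 2E/3 = 30, F = 11 + 6 = 17.

30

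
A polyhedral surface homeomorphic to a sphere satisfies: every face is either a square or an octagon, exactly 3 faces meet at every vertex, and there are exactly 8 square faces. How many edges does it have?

Let x be the number of octagons; then F = 8 + x.
Edge–face incidences: 2E = 4·8 + 8·x = 32 + 8x.
Every vertex has degree 3, so 3V = 2E.
Euler: V − E + F = 2 ⇒ (2E)/3 − E + (8 + x) = 2.
Multiply by 6: 2·(2E) − 3·(2E) + 6·(8 + x) = 12, i.e. 48 + 6x − (32 + 8x) = 12.
Collecting terms: −2x + 16 = 12, so −2x = −4, so x = 2.
Then 2E = 32 + 8·2 = 48, so E = 24, V = 2E/3 = 16, F = 8 + 2 = 10.

24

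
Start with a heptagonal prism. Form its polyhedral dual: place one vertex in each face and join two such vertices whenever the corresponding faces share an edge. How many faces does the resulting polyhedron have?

14

The base solid has V = 14, E = 21, F = 9.
The dual swaps V and F and preserves E: V′ = F = 9, E′ = E = 21, F′ = V = 14.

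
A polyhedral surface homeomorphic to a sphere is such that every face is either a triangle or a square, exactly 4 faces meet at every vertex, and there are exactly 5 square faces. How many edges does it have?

Let x be the number of triangles; then F = 5 + x.
Edge–face incidences: 2E = 4·5 + 3·x = 20 + 3x.
Every vertex has degree 4, so 4V = 2E.
Euler: V − E + F = 2 ⇒ (2E)/4 − E + (5 + x) = 2.
Multiply by 8: 2·(2E) − 4·(2E) + 8·(5 + x) = 16, i.e. 40 + 8x − 2·(20 + 3x) = 16.
Collecting terms: 2x = 16, so x = 8.
Then 2E = 20 + 3·8 = 44, so E = 22, V = 2E/4 = 11, F = 5 + 8 = 13.

22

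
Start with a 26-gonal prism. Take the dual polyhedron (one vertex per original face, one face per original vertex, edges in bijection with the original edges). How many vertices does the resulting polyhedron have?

The base solid has V = 52, E = 78, F = 28.
The dual swaps V and F and preserves E: V′ = F = 28, E′ = E = 78, F′ = V = 52.

28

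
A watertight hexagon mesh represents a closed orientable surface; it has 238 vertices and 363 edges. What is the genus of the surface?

3

Every face is a hexagon and each edge borders two faces, so 6F = 2·363, giving F = 121.
χ = V − E + F = 238 − 363 + 121 = -4.
For a closed orientable surface χ = 2 − 2g, so g = (2 − (-4))/2 = 3.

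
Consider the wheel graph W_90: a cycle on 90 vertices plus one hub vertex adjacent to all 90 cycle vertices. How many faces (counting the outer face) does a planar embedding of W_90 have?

W_90 has V = 90 + 1 = 91 vertices and E = 2·90 = 180 edges.
By Euler's formula F = 2 − V + E = 2 − 91 + 180 = 91.

91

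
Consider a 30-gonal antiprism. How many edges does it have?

120

An antiprism on an n-gon has two n-gon caps and 2n triangles: V = 2·30 = 60, E = 4·30 = 120, F = 2·30 + 2 = 62.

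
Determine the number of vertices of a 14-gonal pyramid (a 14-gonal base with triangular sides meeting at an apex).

15

A pyramid on an n-gon base has one n-gon and n triangles: V = 14 + 1 = 15, E = 2·14 = 28, F = 14 + 1 = 15.
Check: V − E + F = 15 − 28 + 15 = 2.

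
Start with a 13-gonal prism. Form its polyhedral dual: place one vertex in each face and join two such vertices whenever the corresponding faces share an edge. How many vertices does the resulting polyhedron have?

15

The base solid has V = 26, E = 39, F = 15.
The dual swaps V and F and preserves E: V′ = F = 15, E′ = E = 39, F′ = V = 26.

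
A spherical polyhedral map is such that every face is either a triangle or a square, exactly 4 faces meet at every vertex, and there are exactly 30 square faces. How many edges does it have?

72

Let x be the number of triangles; then F = 30 + x.
Edge–face incidences: 2E = 4·30 + 3·x = 120 + 3x.
Every vertex has degree 4, so 4V = 2E.
Euler: V − E + F = 2 ⇒ (2E)/4 − E + (30 + x) = 2.
Multiply by 8: 2·(2E) − 4·(2E) + 8·(30 + x) = 16, i.e. 240 + 8x − 2·(120 + 3x) = 16.
Collecting terms: 2x = 16, so x = 8.
Then 2E = 120 + 3·8 = 144, so E = 72, V = 2E/4 = 36, F = 30 + 8 = 38.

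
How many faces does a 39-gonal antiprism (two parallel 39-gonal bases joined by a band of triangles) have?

An antiprism on an n-gon has two n-gon caps and 2n triangles: V = 2·39 = 78, E = 4·39 = 156, F = 2·39 + 2 = 80.

80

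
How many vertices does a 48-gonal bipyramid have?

50

A bipyramid over an n-gon has 2n triangular faces and n + 2 vertices: V = 48 + 2 = 50, E = 3·48 = 144, F = 2·48 = 96.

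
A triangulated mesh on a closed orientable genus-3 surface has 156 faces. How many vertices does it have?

74

χ = 2 − 2·3 = -4, and every face is a triangle so 3F = 2E.
E = 3·156/2 = 234. Then V = -4 + E − F = -4 + 234 − 156 = 74.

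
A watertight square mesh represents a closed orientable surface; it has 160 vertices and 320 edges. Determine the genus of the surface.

Every face is a square and each edge borders two faces, so 4F = 2·320, giving F = 160.
χ = V − E + F = 160 − 320 + 160 = 0.
For a closed orientable surface χ = 2 − 2g, so g = (2 − (0))/2 = 1.

1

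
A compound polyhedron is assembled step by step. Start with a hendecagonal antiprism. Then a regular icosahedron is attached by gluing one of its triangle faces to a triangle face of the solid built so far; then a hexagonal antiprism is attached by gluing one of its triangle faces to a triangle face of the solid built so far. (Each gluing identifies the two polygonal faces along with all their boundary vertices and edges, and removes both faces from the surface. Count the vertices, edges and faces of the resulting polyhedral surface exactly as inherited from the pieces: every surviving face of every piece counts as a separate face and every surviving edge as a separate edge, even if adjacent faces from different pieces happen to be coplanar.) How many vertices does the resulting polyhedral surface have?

A hendecagonal antiprism: V=22, E=44, F=24.
Attach a regular icosahedron (V=12, E=30, F=20) along a 3-gon: merge 3 vertices and 3 edges, delete both glued faces → V=31, E=71, F=42.
Attach a hexagonal antiprism (V=12, E=24, F=14) along a 3-gon: merge 3 vertices and 3 edges, delete both glued faces → V=40, E=92, F=54.
Check: V − E + F = 40 − 92 + 54 = 2.

40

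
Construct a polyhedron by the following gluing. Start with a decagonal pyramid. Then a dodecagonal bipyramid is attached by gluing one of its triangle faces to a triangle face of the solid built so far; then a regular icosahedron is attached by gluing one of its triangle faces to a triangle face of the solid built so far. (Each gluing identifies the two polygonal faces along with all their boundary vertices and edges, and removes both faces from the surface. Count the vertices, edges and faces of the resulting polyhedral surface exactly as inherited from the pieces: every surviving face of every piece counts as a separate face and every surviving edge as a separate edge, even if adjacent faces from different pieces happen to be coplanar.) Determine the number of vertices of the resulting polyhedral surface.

31

A decagonal pyramid: V=11, E=20, F=11.
Attach a dodecagonal bipyramid (V=14, E=36, F=24) along a 3-gon: merge 3 vertices and 3 edges, delete both glued faces → V=22, E=53, F=33.
Attach a regular icosahedron (V=12, E=30, F=20) along a 3-gon: merge 3 vertices and 3 edges, delete both glued faces → V=31, E=80, F=51.
Check: V − E + F = 31 − 80 + 51 = 2.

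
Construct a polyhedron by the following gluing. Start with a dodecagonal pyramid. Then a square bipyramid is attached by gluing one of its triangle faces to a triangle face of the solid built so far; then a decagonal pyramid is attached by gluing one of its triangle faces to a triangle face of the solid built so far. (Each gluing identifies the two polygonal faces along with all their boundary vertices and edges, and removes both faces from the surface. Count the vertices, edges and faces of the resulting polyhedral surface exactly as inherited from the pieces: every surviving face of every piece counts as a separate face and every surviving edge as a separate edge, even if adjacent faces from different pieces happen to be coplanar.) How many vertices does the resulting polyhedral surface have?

A dodecagonal pyramid: V=13, E=24, F=13.
Attach a square bipyramid (V=6, E=12, F=8) along a 3-gon: merge 3 vertices and 3 edges, delete both glued faces → V=16, E=33, F=19.
Attach a decagonal pyramid (V=11, E=20, F=11) along a 3-gon: merge 3 vertices and 3 edges, delete both glued faces → V=24, E=50, F=28.
Check: V − E + F = 24 − 50 + 28 = 2.

24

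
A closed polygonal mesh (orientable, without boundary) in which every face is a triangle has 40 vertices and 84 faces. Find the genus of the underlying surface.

Every face is a triangle, so 2E = 3·84 = 252, giving E = 126.
χ = V − E + F = 40 − 126 + 84 = -2.
For a closed orientable surface χ = 2 − 2g, so g = (2 − (-2))/2 = 2.

2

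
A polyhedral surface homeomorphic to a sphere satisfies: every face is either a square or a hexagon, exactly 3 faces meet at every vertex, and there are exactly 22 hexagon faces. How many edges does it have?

78

Let x be the number of squares; then F = 22 + x.
Edge–face incidences: 2E = 6·22 + 4·x = 132 + 4x.
Every vertex has degree 3, so 3V = 2E.
Euler: V − E + F = 2 ⇒ (2E)/3 − E + (22 + x) = 2.
Multiply by 6: 2·(2E) − 3·(2E) + 6·(22 + x) = 12, i.e. 132 + 6x − (132 + 4x) = 12.
Collecting terms: 2x = 12, so x = 6.
Then 2E = 132 + 4·6 = 156, so E = 78, V = 2E/3 = 52, F = 22 + 6 = 28.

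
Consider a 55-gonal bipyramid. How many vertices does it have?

A bipyramid over an n-gon has 2n triangular faces and n + 2 vertices: V = 55 + 2 = 57, E = 3·55 = 165, F = 2·55 = 110.

57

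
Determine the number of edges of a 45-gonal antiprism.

180

An antiprism on an n-gon has two n-gon caps and 2n triangles: V = 2·45 = 90, E = 4·45 = 180, F = 2·45 + 2 = 92.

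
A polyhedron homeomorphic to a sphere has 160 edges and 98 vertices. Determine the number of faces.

Here V − E + F = 2.
F = 2 − V + E = 2 − 98 + 160 = 64.

64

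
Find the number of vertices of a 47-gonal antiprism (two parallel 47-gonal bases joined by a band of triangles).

94

An antiprism on an n-gon has two n-gon caps and 2n triangles: V = 2·47 = 94, E = 4·47 = 188, F = 2·47 + 2 = 96.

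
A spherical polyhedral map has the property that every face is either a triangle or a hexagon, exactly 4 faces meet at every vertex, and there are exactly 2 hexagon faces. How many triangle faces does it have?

12

Let x be the number of triangles; then F = 2 + x.
Edge–face incidences: 2E = 6·2 + 3·x = 12 + 3x.
Every vertex has degree 4, so 4V = 2E.
Euler: V − E + F = 2 ⇒ (2E)/4 − E + (2 + x) = 2.
Multiply by 8: 2·(2E) − 4·(2E) + 8·(2 + x) = 16, i.e. 16 + 8x − 2·(12 + 3x) = 16.
Collecting terms: 2x − 8 = 16, so 2x = 24, so x = 12.
Then 2E = 12 + 3·12 = 48, so E = 24, V = 2E/4 = 12, F = 2 + 12 = 14.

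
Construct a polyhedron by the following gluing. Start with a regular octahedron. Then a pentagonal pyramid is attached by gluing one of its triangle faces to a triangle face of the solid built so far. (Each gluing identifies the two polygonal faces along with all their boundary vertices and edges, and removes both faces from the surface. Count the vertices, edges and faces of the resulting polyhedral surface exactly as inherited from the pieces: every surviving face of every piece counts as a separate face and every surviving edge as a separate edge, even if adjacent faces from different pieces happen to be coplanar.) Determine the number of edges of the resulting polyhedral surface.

A regular octahedron: V=6, E=12, F=8.
Attach a pentagonal pyramid (V=6, E=10, F=6) along a 3-gon: merge 3 vertices and 3 edges, delete both glued faces → V=9, E=19, F=12.
Check: V − E + F = 9 − 19 + 12 = 2.

19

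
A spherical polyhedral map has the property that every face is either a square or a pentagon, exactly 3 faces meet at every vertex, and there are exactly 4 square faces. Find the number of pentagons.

Let x be the number of pentagons; then F = 4 + x.
Edge–face incidences: 2E = 4·4 + 5·x = 16 + 5x.
Every vertex has degree 3, so 3V = 2E.
Euler: V − E + F = 2 ⇒ (2E)/3 − E + (4 + x) = 2.
Multiply by 6: 2·(2E) − 3·(2E) + 6·(4 + x) = 12, i.e. 24 + 6x − (16 + 5x) = 12.
Collecting terms: x + 8 = 12, so x = 4.
Then 2E = 16 + 5·4 = 36, so E = 18, V = 2E/3 = 12, F = 4 + 4 = 8.

4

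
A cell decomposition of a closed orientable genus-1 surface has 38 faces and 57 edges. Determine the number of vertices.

19

For a closed orientable surface of genus 1, χ = 2 − 2·1 = 0.
V = 0 + E − F = 0 + 57 − 38 = 19.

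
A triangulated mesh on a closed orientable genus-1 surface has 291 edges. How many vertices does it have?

97

χ = 2 − 2·1 = 0, and every face is a triangle so 3F = 2E.
F = 2E/3 = 194. Then V = 0 + E − F = 0 + 291 − 194 = 97.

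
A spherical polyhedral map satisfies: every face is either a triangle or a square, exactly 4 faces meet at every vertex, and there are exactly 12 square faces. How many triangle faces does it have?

8

Let x be the number of triangles; then F = 12 + x.
Edge–face incidences: 2E = 4·12 + 3·x = 48 + 3x.
Every vertex has degree 4, so 4V = 2E.
Euler: V − E + F = 2 ⇒ (2E)/4 − E + (12 + x) = 2.
Multiply by 8: 2·(2E) − 4·(2E) + 8·(12 + x) = 16, i.e. 96 + 8x − 2·(48 + 3x) = 16.
Collecting terms: 2x = 16, so x = 8.
Then 2E = 48 + 3·8 = 72, so E = 36, V = 2E/4 = 18, F = 12 + 8 = 20.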